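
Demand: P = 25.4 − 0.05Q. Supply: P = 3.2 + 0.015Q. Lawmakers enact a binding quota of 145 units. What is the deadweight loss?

1255.39

Competitive equilibrium: 25.4 − 0.05Q = 3.2 + 0.015Q → Q* = 341.5385, P* = 8.3231.
At Q = 145: demand price = 25.4 − 0.05·145 = 18.15; supply price = 3.2 + 0.015·145 = 5.375.
ΔQ = 341.5385 − 145 = 196.5385; wedge = 18.15 − 5.375 = 12.775.
Welfare loss = ½ × 196.5385 × 12.775 = 1255.39.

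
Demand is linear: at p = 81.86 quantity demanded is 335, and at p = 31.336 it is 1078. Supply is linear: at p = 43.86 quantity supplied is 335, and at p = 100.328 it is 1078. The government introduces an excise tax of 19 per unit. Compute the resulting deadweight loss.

1253.47

Demand slope = (31.336 − 81.86)/(1078 − 335) = −0.068, so p = 104.64 − 0.068q.
Supply slope = (100.328 − 43.86)/(1078 − 335) = 0.076, so p = 18.4 + 0.076q.
Competitive equilibrium: 104.64 − 0.068q = 18.4 + 0.076q → q* = 598.8889, p* = 63.9156.
With the tax, the buyer price exceeds the seller price by 19: (104.64 − 0.068q) − (18.4 + 0.076q) = 19 → q' = 466.9444.
Δq = 598.8889 − 466.9444 = 131.9445; the wedge equals the tax, 19.
DWL = ½ × 131.9445 × 19 = 1253.47.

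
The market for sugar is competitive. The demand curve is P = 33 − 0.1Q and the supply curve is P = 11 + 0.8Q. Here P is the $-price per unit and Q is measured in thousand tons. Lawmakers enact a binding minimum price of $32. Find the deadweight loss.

$93.89 thousand

Competitive equilibrium: 33 − 0.1Q = 11 + 0.8Q → Q* = 24.4444, P* = 30.5556.
At the floor P = 32, quantity demanded = (33 − 32)/0.1 = 10.
Sellers' marginal cost at Q' = 10: 11 + 0.8·10 = 19.
ΔQ = 24.4444 − 10 = 14.4444; wedge = 32 − 19 = 13.
Deadweight loss = ½ × 14.4444 × 13 = $93.89 thousand.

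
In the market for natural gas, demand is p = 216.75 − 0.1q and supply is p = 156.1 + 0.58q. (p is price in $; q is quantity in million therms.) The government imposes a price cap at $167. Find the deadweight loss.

$1685 million

Competitive equilibrium: 216.75 − 0.1q = 156.1 + 0.58q → q* = 89.1912, p* = 207.8309.
At the ceiling p = 167, quantity supplied = (167 − 156.1)/0.58 = 18.7931.
Willingness to pay at q' = 18.7931: 216.75 − 0.1·18.7931 = 214.8707.
Δq = 89.1912 − 18.7931 = 70.3981; wedge = 214.8707 − 167 = 47.8707.
The triangle = ½ × 70.3981 × 47.8707 = $1685 million.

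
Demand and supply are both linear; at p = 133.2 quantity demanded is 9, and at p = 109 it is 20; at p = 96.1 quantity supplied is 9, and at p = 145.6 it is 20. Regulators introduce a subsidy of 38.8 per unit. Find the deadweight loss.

112.35

Demand slope = (109 − 133.2)/(20 − 9) = −2.2, so p = 153 − 2.2q.
Supply slope = (145.6 − 96.1)/(20 − 9) = 4.5, so p = 55.6 + 4.5q.
Competitive equilibrium: 153 − 2.2q = 55.6 + 4.5q → q* = 14.5373, p* = 121.0179.
The subsidy lowers effective supply by 38.8: p = 16.8 + 4.5q.
New quantity: 153 − 2.2q = 16.8 + 4.5q → q' = 20.3284.
Overproduction Δq = 20.3284 − 14.5373 = 5.7911; wedge = subsidy = 38.8.
DWL = ½ × 5.7911 × 38.8 = 112.35.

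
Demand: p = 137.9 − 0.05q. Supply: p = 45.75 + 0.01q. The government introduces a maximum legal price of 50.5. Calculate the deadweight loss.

Competitive equilibrium: 137.9 − 0.05q = 45.75 + 0.01q → q* = 1535.8333, p* = 61.1083.
At the ceiling p = 50.5, quantity supplied = (50.5 − 45.75)/0.01 = 475.
Willingness to pay at q' = 475: 137.9 − 0.05·475 = 114.15.
Δq = 1535.8333 − 475 = 1060.8333; wedge = 114.15 − 50.5 = 63.65.
The triangle = ½ × 1060.8333 × 63.65 = 33761.02.

33761.02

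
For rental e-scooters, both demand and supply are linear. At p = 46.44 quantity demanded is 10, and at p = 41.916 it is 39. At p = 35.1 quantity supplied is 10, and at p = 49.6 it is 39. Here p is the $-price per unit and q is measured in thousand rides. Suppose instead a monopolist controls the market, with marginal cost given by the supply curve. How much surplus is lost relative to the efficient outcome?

$9.01 thousand

Demand slope = (41.916 − 46.44)/(39 − 10) = −0.156, so p = 48 − 0.156q.
Supply slope = (49.6 − 35.1)/(39 − 10) = 0.5, so p = 30.1 + 0.5q.
Competitive equilibrium: 48 − 0.156q = 30.1 + 0.5q → q* = 27.2866, p* = 43.7433.
Marginal revenue: MR = 48 − 0.312q. Set MR = MC: 48 − 0.312q = 30.1 + 0.5q → q_m = 22.0443.
Price p_m = 48 − 0.156·22.0443 = 44.5611; MC(q_m) = 30.1 + 0.5·22.0443 = 41.1222.
Competitive q* = 27.2866, so Δq = 5.2423; wedge = 44.5611 − 41.1222 = 3.4389.
Welfare loss = ½ × 5.2423 × 3.4389 = $9.01 thousand.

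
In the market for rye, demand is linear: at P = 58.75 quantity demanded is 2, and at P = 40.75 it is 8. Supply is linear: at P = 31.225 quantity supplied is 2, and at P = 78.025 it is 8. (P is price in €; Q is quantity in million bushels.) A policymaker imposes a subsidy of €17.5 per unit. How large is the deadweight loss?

€14.18 million

Demand slope = (40.75 − 58.75)/(8 − 2) = −3, so P = 64.75 − 3Q.
Supply slope = (78.025 − 31.225)/(8 − 2) = 7.8, so P = 15.625 + 7.8Q.
Competitive equilibrium: 64.75 − 3Q = 15.625 + 7.8Q → Q* = 4.5486, P* = 51.1042.
The subsidy lowers effective supply by 17.5: P = 7.8Q − 1.875.
New quantity: 64.75 − 3Q = 7.8Q − 1.875 → Q' = 6.169.
Overproduction ΔQ = 6.169 − 4.5486 = 1.6204; wedge = subsidy = 17.5.
The triangle = ½ × 1.6204 × 17.5 = €14.18 million.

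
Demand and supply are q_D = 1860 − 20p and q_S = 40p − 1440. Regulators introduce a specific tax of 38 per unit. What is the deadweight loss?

In inverse form: demand p = 93 − 0.05q, supply p = 36 + 0.025q.
Competitive equilibrium: 93 − 0.05q = 36 + 0.025q → q* = 760, p* = 55.
With the tax, the buyer price exceeds the seller price by 38: (93 − 0.05q) − (36 + 0.025q) = 38 → q' = 253.3333.
Δq = 760 − 253.3333 = 506.6667; the wedge equals the tax, 38.
The triangle = ½ × 506.6667 × 38 = 9626.67.

9626.67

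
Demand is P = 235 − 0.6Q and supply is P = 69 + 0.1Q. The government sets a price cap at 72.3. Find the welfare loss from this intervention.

Competitive equilibrium: 235 − 0.6Q = 69 + 0.1Q → Q* = 237.1429, P* = 92.7143.
At the ceiling P = 72.3, quantity supplied = (72.3 − 69)/0.1 = 33.
Willingness to pay at Q' = 33: 235 − 0.6·33 = 215.2.
ΔQ = 237.1429 − 33 = 204.1429; wedge = 215.2 − 72.3 = 142.9.
The triangle = ½ × 204.1429 × 142.9 = 14586.01.

14586.01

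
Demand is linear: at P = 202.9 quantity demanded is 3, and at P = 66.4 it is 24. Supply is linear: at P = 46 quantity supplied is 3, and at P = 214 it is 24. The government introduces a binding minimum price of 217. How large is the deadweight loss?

Demand slope = (66.4 − 202.9)/(24 − 3) = −6.5, so P = 222.4 − 6.5Q.
Supply slope = (214 − 46)/(24 − 3) = 8, so P = 22 + 8Q.
Competitive equilibrium: 222.4 − 6.5Q = 22 + 8Q → Q* = 13.8207, P* = 132.5655.
At the floor P = 217, quantity demanded = (222.4 − 217)/6.5 = 0.8308.
Sellers' marginal cost at Q' = 0.8308: 22 + 8·0.8308 = 28.6464.
ΔQ = 13.8207 − 0.8308 = 12.9899; wedge = 217 − 28.6464 = 188.3536.
The triangle = ½ × 12.9899 × 188.3536 = 1223.35.

1223.35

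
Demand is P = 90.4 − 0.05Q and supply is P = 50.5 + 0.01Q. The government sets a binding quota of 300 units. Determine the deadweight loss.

3996.75

Competitive equilibrium: 90.4 − 0.05Q = 50.5 + 0.01Q → Q* = 665, P* = 57.15.
At Q = 300: demand price = 90.4 − 0.05·300 = 75.4; supply price = 50.5 + 0.01·300 = 53.5.
ΔQ = 665 − 300 = 365; wedge = 75.4 − 53.5 = 21.9.
Welfare loss = ½ × 365 × 21.9 = 3996.75.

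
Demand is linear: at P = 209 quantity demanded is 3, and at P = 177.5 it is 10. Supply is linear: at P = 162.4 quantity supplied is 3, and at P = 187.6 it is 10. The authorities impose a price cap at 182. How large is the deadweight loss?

Demand slope = (177.5 − 209)/(10 − 3) = −4.5, so P = 222.5 − 4.5Q.
Supply slope = (187.6 − 162.4)/(10 − 3) = 3.6, so P = 151.6 + 3.6Q.
Competitive equilibrium: 222.5 − 4.5Q = 151.6 + 3.6Q → Q* = 8.7531, P* = 183.1111.
At the ceiling P = 182, quantity supplied = (182 − 151.6)/3.6 = 8.4444.
Willingness to pay at Q' = 8.4444: 222.5 − 4.5·8.4444 = 184.5002.
ΔQ = 8.7531 − 8.4444 = 0.3087; wedge = 184.5002 − 182 = 2.5002.
Deadweight loss = ½ × 0.3087 × 2.5002 = 0.39.

0.39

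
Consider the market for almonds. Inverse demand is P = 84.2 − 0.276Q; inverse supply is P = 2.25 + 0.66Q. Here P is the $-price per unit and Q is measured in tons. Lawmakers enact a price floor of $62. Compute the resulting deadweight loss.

$23.72

Competitive equilibrium: 84.2 − 0.276Q = 2.25 + 0.66Q → Q* = 87.5534, P* = 60.0353.
At the floor P = 62, quantity demanded = (84.2 − 62)/0.276 = 80.4348.
Sellers' marginal cost at Q' = 80.4348: 2.25 + 0.66·80.4348 = 55.337.
ΔQ = 87.5534 − 80.4348 = 7.1186; wedge = 62 − 55.337 = 6.663.
Welfare loss = ½ × 7.1186 × 6.663 = $23.72.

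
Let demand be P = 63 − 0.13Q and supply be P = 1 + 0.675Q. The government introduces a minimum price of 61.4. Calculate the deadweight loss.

Competitive equilibrium: 63 − 0.13Q = 1 + 0.675Q → Q* = 77.0186, P* = 52.9876.
At the floor P = 61.4, quantity demanded = (63 − 61.4)/0.13 = 12.3077.
Sellers' marginal cost at Q' = 12.3077: 1 + 0.675·12.3077 = 9.3077.
ΔQ = 77.0186 − 12.3077 = 64.7109; wedge = 61.4 − 9.3077 = 52.0923.
The triangle = ½ × 64.7109 × 52.0923 = 1685.47.

1685.47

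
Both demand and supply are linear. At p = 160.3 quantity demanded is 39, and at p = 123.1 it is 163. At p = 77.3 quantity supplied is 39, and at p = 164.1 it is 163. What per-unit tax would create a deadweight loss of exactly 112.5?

Demand slope = (123.1 − 160.3)/(163 − 39) = −0.3, so p = 172 − 0.3q.
Supply slope = (164.1 − 77.3)/(163 − 39) = 0.7, so p = 50 + 0.7q.
Competitive equilibrium: 172 − 0.3q = 50 + 0.7q → q* = 122, p* = 135.4.
A tax t gives Δq = t/1 and wedge t, so DWL = t²/2.
t²/2 = 112.5 → t² = 225 → t = 15.

15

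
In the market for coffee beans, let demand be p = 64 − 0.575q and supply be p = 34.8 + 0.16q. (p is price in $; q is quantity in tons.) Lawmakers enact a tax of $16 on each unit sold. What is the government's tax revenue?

$287.35

Competitive equilibrium: 64 − 0.575q = 34.8 + 0.16q → q* = 39.7279, p* = 41.1565.
With the tax, the buyer price exceeds the seller price by 16: (64 − 0.575q) − (34.8 + 0.16q) = 16 → q' = 17.9592.
Tax revenue = 16 × 17.9592 = $287.35.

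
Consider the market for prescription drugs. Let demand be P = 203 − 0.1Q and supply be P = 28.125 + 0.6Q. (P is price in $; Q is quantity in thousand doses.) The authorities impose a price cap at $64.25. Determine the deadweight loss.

Competitive equilibrium: 203 − 0.1Q = 28.125 + 0.6Q → Q* = 249.82143, P* = 178.01786.
At the ceiling P = 64.25, quantity supplied = (64.25 − 28.125)/0.6 = 60.20833.
Willingness to pay at Q' = 60.20833: 203 − 0.1·60.20833 = 196.97917.
ΔQ = 249.82143 − 60.20833 = 189.6131; wedge = 196.97917 − 64.25 = 132.72917.
Deadweight loss = ½ × 189.6131 × 132.72917 = $12583.59 thousand.

$12583.59 thousand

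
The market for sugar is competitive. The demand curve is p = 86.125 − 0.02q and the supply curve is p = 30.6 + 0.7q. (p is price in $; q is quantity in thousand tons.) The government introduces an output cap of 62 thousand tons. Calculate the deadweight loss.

Competitive equilibrium: 86.125 − 0.02q = 30.6 + 0.7q → q* = 77.1181, p* = 84.5826.
At q = 62: demand price = 86.125 − 0.02·62 = 84.885; supply price = 30.6 + 0.7·62 = 74.
Δq = 77.1181 − 62 = 15.1181; wedge = 84.885 − 74 = 10.885.
DWL = ½ × 15.1181 × 10.885 = $82.28 thousand.

$82.28 thousand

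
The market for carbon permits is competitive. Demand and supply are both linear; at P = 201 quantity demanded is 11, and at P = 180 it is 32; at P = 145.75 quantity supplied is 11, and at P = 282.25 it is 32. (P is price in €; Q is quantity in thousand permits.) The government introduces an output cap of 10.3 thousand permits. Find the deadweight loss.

€244.02 thousand

Demand slope = (180 − 201)/(32 − 11) = −1, so P = 212 − Q.
Supply slope = (282.25 − 145.75)/(32 − 11) = 6.5, so P = 74.25 + 6.5Q.
Competitive equilibrium: 212 − Q = 74.25 + 6.5Q → Q* = 18.3667, P* = 193.6333.
At Q = 10.3: demand price = 212 − 1·10.3 = 201.7; supply price = 74.25 + 6.5·10.3 = 141.2.
ΔQ = 18.3667 − 10.3 = 8.0667; wedge = 201.7 − 141.2 = 60.5.
The triangle = ½ × 8.0667 × 60.5 = €244.02 thousand.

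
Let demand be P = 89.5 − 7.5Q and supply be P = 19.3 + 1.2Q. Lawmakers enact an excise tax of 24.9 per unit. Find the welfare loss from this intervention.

Competitive equilibrium: 89.5 − 7.5Q = 19.3 + 1.2Q → Q* = 8.069, P* = 28.9828.
With the tax, the buyer price exceeds the seller price by 24.9: (89.5 − 7.5Q) − (19.3 + 1.2Q) = 24.9 → Q' = 5.2069.
ΔQ = 8.069 − 5.2069 = 2.8621; the wedge equals the tax, 24.9.
DWL = ½ × 2.8621 × 24.9 = 35.63.

35.63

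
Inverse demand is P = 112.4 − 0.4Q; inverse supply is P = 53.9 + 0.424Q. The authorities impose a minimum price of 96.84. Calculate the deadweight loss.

424.40

Competitive equilibrium: 112.4 − 0.4Q = 53.9 + 0.424Q → Q* = 70.9951, P* = 84.0019.
At the floor P = 96.84, quantity demanded = (112.4 − 96.84)/0.4 = 38.9.
Sellers' marginal cost at Q' = 38.9: 53.9 + 0.424·38.9 = 70.3936.
ΔQ = 70.9951 − 38.9 = 32.0951; wedge = 96.84 − 70.3936 = 26.4464.
Welfare loss = ½ × 32.0951 × 26.4464 = 424.40.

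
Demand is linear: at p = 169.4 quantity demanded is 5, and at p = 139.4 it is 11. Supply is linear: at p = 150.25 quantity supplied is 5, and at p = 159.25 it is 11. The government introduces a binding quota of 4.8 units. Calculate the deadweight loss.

Demand slope = (139.4 − 169.4)/(11 − 5) = −5, so p = 194.4 − 5q.
Supply slope = (159.25 − 150.25)/(11 − 5) = 1.5, so p = 142.75 + 1.5q.
Competitive equilibrium: 194.4 − 5q = 142.75 + 1.5q → q* = 7.9462, p* = 154.6692.
At q = 4.8: demand price = 194.4 − 5·4.8 = 170.4; supply price = 142.75 + 1.5·4.8 = 149.95.
Δq = 7.9462 − 4.8 = 3.1462; wedge = 170.4 − 149.95 = 20.45.
Deadweight loss = ½ × 3.1462 × 20.45 = 32.17.

32.17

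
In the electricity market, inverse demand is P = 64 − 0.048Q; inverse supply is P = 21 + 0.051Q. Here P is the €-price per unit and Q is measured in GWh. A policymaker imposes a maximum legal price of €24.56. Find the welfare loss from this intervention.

Competitive equilibrium: 64 − 0.048Q = 21 + 0.051Q → Q* = 434.3434, P* = 43.1515.
At the ceiling P = 24.56, quantity supplied = (24.56 − 21)/0.051 = 69.8039.
Willingness to pay at Q' = 69.8039: 64 − 0.048·69.8039 = 60.6494.
ΔQ = 434.3434 − 69.8039 = 364.5395; wedge = 60.6494 − 24.56 = 36.0894.
Welfare loss = ½ × 364.5395 × 36.0894 = €6578.01.

€6578.01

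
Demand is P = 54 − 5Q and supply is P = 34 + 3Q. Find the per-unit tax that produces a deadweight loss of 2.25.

Competitive equilibrium: 54 − 5Q = 34 + 3Q → Q* = 2.5, P* = 41.5.
A tax t gives ΔQ = t/8 and wedge t, so DWL = t²/16.
t²/16 = 2.25 → t² = 36 → t = 6.

6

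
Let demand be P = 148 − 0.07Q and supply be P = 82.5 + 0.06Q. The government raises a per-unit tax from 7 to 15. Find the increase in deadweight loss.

Competitive equilibrium: 148 − 0.07Q = 82.5 + 0.06Q → Q* = 503.8462, P* = 112.7308.
For a per-unit tax t: ΔQ = t/0.13, so DWL = ½·t·(t/0.13) = t²/0.26.
At t = 7: DWL = 188.462. At t = 15: DWL = 865.385.
Increase = 865.385 − 188.462 = 676.92.

676.92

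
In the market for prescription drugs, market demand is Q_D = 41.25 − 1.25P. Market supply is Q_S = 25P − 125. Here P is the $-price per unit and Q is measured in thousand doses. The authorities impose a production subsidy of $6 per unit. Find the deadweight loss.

$21.43 thousand

In inverse form: demand P = 33 − 0.8Q, supply P = 5 + 0.04Q.
Competitive equilibrium: 33 − 0.8Q = 5 + 0.04Q → Q* = 33.3333, P* = 6.3333.
The subsidy lowers effective supply by 6: P = 0.04Q − 1.
New quantity: 33 − 0.8Q = 0.04Q − 1 → Q' = 40.4762.
Overproduction ΔQ = 40.4762 − 33.3333 = 7.1429; wedge = subsidy = 6.
Deadweight loss = ½ × 7.1429 × 6 = $21.43 thousand.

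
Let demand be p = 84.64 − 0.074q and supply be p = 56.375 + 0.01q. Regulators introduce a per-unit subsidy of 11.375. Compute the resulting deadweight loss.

770.18

Competitive equilibrium: 84.64 − 0.074q = 56.375 + 0.01q → q* = 336.4881, p* = 59.7399.
The subsidy lowers effective supply by 11.375: p = 45 + 0.01q.
New quantity: 84.64 − 0.074q = 45 + 0.01q → q' = 471.9048.
Overproduction Δq = 471.9048 − 336.4881 = 135.4167; wedge = subsidy = 11.375.
Deadweight loss = ½ × 135.4167 × 11.375 = 770.18.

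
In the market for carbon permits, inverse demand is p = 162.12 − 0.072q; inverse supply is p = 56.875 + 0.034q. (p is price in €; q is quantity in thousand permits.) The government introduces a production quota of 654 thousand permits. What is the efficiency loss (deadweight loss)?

Competitive equilibrium: 162.12 − 0.072q = 56.875 + 0.034q → q* = 992.8774, p* = 90.6328.
At q = 654: demand price = 162.12 − 0.072·654 = 115.032; supply price = 56.875 + 0.034·654 = 79.111.
Δq = 992.8774 − 654 = 338.8774; wedge = 115.032 − 79.111 = 35.921.
Deadweight loss = ½ × 338.8774 × 35.921 = €6086.41 thousand.

€6086.41 thousand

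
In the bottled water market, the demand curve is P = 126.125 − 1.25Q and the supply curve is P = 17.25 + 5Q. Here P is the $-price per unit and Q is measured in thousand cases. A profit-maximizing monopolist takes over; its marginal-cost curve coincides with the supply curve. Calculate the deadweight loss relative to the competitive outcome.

Competitive equilibrium: 126.125 − 1.25Q = 17.25 + 5Q → Q* = 17.42, P* = 104.35.
Marginal revenue: MR = 126.125 − 2.5Q. Set MR = MC: 126.125 − 2.5Q = 17.25 + 5Q → Q_m = 14.5167.
Price P_m = 126.125 − 1.25·14.5167 = 107.9791; MC(Q_m) = 17.25 + 5·14.5167 = 89.8335.
Competitive Q* = 17.42, so ΔQ = 2.9033; wedge = 107.9791 − 89.8335 = 18.1456.
Deadweight loss = ½ × 2.9033 × 18.1456 = $26.34 thousand.

$26.34 thousand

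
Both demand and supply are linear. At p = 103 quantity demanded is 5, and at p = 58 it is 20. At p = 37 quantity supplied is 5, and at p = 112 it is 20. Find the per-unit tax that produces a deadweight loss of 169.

Demand slope = (58 − 103)/(20 − 5) = −3, so p = 118 − 3q.
Supply slope = (112 − 37)/(20 − 5) = 5, so p = 12 + 5q.
Competitive equilibrium: 118 − 3q = 12 + 5q → q* = 13.25, p* = 78.25.
A tax t gives Δq = t/8 and wedge t, so DWL = t²/16.
t²/16 = 169 → t² = 2704 → t = 52.

52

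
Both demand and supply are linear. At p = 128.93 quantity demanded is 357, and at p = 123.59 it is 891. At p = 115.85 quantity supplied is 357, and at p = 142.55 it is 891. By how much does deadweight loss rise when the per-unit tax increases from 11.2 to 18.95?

Demand slope = (123.59 − 128.93)/(891 − 357) = −0.01, so p = 132.5 − 0.01q.
Supply slope = (142.55 − 115.85)/(891 − 357) = 0.05, so p = 98 + 0.05q.
Competitive equilibrium: 132.5 − 0.01q = 98 + 0.05q → q* = 575, p* = 126.75.
For a per-unit tax t: Δq = t/0.06, so DWL = ½·t·(t/0.06) = t²/0.12.
At t = 11.2: DWL = 1045.333. At t = 18.95: DWL = 2992.521.
Increase = 2992.521 − 1045.333 = 1947.19.

1947.19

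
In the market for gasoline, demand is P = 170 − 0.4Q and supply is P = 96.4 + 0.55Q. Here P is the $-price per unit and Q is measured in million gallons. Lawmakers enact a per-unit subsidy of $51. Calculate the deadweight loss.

Competitive equilibrium: 170 − 0.4Q = 96.4 + 0.55Q → Q* = 77.4737, P* = 139.0105.
The subsidy lowers effective supply by 51: P = 45.4 + 0.55Q.
New quantity: 170 − 0.4Q = 45.4 + 0.55Q → Q' = 131.1579.
Overproduction ΔQ = 131.1579 − 77.4737 = 53.6842; wedge = subsidy = 51.
Welfare loss = ½ × 53.6842 × 51 = $1368.95 million.

$1368.95 million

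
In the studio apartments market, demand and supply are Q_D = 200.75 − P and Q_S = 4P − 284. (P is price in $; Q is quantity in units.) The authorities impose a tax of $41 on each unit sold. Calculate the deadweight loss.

In inverse form: demand P = 200.75 − Q, supply P = 71 + 0.25Q.
Competitive equilibrium: 200.75 − Q = 71 + 0.25Q → Q* = 103.8, P* = 96.95.
With the tax, the buyer price exceeds the seller price by 41: (200.75 − Q) − (71 + 0.25Q) = 41 → Q' = 71.
ΔQ = 103.8 − 71 = 32.8; the wedge equals the tax, 41.
The triangle = ½ × 32.8 × 41 = $672.40.

$672.40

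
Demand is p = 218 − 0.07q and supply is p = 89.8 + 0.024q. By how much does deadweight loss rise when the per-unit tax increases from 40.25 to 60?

Competitive equilibrium: 218 − 0.07q = 89.8 + 0.024q → q* = 1363.8298, p* = 122.5319.
For a per-unit tax t: Δq = t/0.094, so DWL = ½·t·(t/0.094) = t²/0.188.
At t = 40.25: DWL = 8617.354. At t = 60: DWL = 19148.936.
Increase = 19148.936 − 8617.354 = 10531.58.

10531.58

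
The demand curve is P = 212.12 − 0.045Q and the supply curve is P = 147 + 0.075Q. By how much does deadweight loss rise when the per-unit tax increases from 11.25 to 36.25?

4947.92

Competitive equilibrium: 212.12 − 0.045Q = 147 + 0.075Q → Q* = 542.6667, P* = 187.7.
For a per-unit tax t: ΔQ = t/0.12, so DWL = ½·t·(t/0.12) = t²/0.24.
At t = 11.25: DWL = 527.344. At t = 36.25: DWL = 5475.26.
Increase = 5475.26 − 527.344 = 4947.92.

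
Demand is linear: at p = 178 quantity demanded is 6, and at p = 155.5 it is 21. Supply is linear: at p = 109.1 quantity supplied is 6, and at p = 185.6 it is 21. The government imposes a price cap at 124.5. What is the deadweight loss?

Demand slope = (155.5 − 178)/(21 − 6) = −1.5, so p = 187 − 1.5q.
Supply slope = (185.6 − 109.1)/(21 − 6) = 5.1, so p = 78.5 + 5.1q.
Competitive equilibrium: 187 − 1.5q = 78.5 + 5.1q → q* = 16.4394, p* = 162.3409.
At the ceiling p = 124.5, quantity supplied = (124.5 − 78.5)/5.1 = 9.0196.
Willingness to pay at q' = 9.0196: 187 − 1.5·9.0196 = 173.4706.
Δq = 16.4394 − 9.0196 = 7.4198; wedge = 173.4706 − 124.5 = 48.9706.
The triangle = ½ × 7.4198 × 48.9706 = 181.68.

181.68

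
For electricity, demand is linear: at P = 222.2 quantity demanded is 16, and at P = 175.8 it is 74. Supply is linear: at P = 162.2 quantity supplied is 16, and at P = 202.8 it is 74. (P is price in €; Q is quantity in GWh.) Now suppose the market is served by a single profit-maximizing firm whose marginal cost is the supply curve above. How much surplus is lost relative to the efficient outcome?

Demand slope = (175.8 − 222.2)/(74 − 16) = −0.8, so P = 235 − 0.8Q.
Supply slope = (202.8 − 162.2)/(74 − 16) = 0.7, so P = 151 + 0.7Q.
Competitive equilibrium: 235 − 0.8Q = 151 + 0.7Q → Q* = 56, P* = 190.2.
Marginal revenue: MR = 235 − 1.6Q. Set MR = MC: 235 − 1.6Q = 151 + 0.7Q → Q_m = 36.5217.
Price P_m = 235 − 0.8·36.5217 = 205.7826; MC(Q_m) = 151 + 0.7·36.5217 = 176.5652.
Competitive Q* = 56, so ΔQ = 19.4783; wedge = 205.7826 − 176.5652 = 29.2174.
Deadweight loss = ½ × 19.4783 × 29.2174 = €284.55.

€284.55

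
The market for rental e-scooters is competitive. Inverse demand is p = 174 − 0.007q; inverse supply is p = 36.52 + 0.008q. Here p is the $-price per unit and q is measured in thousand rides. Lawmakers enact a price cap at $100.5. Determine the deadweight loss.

$10228.76 thousand

Competitive equilibrium: 174 − 0.007q = 36.52 + 0.008q → q* = 9165.3333, p* = 109.8427.
At the ceiling p = 100.5, quantity supplied = (100.5 − 36.52)/0.008 = 7997.5.
Willingness to pay at q' = 7997.5: 174 − 0.007·7997.5 = 118.0175.
Δq = 9165.3333 − 7997.5 = 1167.8333; wedge = 118.0175 − 100.5 = 17.5175.
The triangle = ½ × 1167.8333 × 17.5175 = $10228.76 thousand.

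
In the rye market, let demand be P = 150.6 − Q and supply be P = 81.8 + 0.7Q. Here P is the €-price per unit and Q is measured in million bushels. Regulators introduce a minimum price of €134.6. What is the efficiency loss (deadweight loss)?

Competitive equilibrium: 150.6 − Q = 81.8 + 0.7Q → Q* = 40.4706, P* = 110.1294.
At the floor P = 134.6, quantity demanded = (150.6 − 134.6)/1 = 16.
Sellers' marginal cost at Q' = 16: 81.8 + 0.7·16 = 93.
ΔQ = 40.4706 − 16 = 24.4706; wedge = 134.6 − 93 = 41.6.
DWL = ½ × 24.4706 × 41.6 = €508.99 million.

€508.99 million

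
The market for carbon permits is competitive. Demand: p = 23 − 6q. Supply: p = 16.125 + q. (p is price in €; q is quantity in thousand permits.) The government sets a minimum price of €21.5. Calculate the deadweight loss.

€1.88 thousand

Competitive equilibrium: 23 − 6q = 16.125 + q → q* = 0.9821, p* = 17.1071.
At the floor p = 21.5, quantity demanded = (23 − 21.5)/6 = 0.25.
Sellers' marginal cost at q' = 0.25: 16.125 + 1·0.25 = 16.375.
Δq = 0.9821 − 0.25 = 0.7321; wedge = 21.5 − 16.375 = 5.125.
Welfare loss = ½ × 0.7321 × 5.125 = €1.88 thousand.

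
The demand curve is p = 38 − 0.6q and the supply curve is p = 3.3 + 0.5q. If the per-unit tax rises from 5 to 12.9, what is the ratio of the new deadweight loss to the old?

6.6564

Competitive equilibrium: 38 − 0.6q = 3.3 + 0.5q → q* = 31.5455, p* = 19.0727.
For a per-unit tax t: Δq = t/1.1, so DWL = ½·t·(t/1.1) = t²/2.2.
At t = 5: DWL = 11.364. At t = 12.9: DWL = 75.641.
Ratio = (12.9/5)² = 6.6564.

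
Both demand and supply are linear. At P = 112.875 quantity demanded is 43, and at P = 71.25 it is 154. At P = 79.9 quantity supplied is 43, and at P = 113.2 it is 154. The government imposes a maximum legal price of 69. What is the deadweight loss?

2449.07

Demand slope = (71.25 − 112.875)/(154 − 43) = −0.375, so P = 129 − 0.375Q.
Supply slope = (113.2 − 79.9)/(154 − 43) = 0.3, so P = 67 + 0.3Q.
Competitive equilibrium: 129 − 0.375Q = 67 + 0.3Q → Q* = 91.8519, P* = 94.5556.
At the ceiling P = 69, quantity supplied = (69 − 67)/0.3 = 6.6667.
Willingness to pay at Q' = 6.6667: 129 − 0.375·6.6667 = 126.5.
ΔQ = 91.8519 − 6.6667 = 85.1852; wedge = 126.5 − 69 = 57.5.
Welfare loss = ½ × 85.1852 × 57.5 = 2449.07.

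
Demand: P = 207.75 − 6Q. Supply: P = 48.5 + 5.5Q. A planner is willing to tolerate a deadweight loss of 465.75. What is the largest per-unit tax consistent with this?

Competitive equilibrium: 207.75 − 6Q = 48.5 + 5.5Q → Q* = 13.8478, P* = 124.663.
A tax t gives ΔQ = t/11.5 and wedge t, so DWL = t²/23.
t²/23 = 465.75 → t² = 10712.25 → t = 103.5.

103.5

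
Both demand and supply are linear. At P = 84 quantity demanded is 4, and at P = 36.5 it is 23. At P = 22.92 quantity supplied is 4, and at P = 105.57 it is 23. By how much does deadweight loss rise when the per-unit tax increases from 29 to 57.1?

Demand slope = (36.5 − 84)/(23 − 4) = −2.5, so P = 94 − 2.5Q.
Supply slope = (105.57 − 22.92)/(23 − 4) = 4.35, so P = 5.52 + 4.35Q.
Competitive equilibrium: 94 − 2.5Q = 5.52 + 4.35Q → Q* = 12.9168, P* = 61.708.
For a per-unit tax t: ΔQ = t/6.85, so DWL = ½·t·(t/6.85) = t²/13.7.
At t = 29: DWL = 61.387. At t = 57.1: DWL = 237.986.
Increase = 237.986 − 61.387 = 176.60.

176.60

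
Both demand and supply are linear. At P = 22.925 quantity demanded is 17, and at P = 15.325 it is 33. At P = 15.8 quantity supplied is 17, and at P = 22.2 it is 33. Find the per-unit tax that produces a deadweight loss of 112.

14

Demand slope = (15.325 − 22.925)/(33 − 17) = −0.475, so P = 31 − 0.475Q.
Supply slope = (22.2 − 15.8)/(33 − 17) = 0.4, so P = 9 + 0.4Q.
Competitive equilibrium: 31 − 0.475Q = 9 + 0.4Q → Q* = 25.1429, P* = 19.0571.
A tax t gives ΔQ = t/0.875 and wedge t, so DWL = t²/1.75.
t²/1.75 = 112 → t² = 196 → t = 14.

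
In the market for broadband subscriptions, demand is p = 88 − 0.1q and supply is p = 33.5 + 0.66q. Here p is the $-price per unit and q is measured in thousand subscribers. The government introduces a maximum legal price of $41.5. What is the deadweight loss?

Competitive equilibrium: 88 − 0.1q = 33.5 + 0.66q → q* = 71.7105, p* = 80.8289.
At the ceiling p = 41.5, quantity supplied = (41.5 − 33.5)/0.66 = 12.1212.
Willingness to pay at q' = 12.1212: 88 − 0.1·12.1212 = 86.7879.
Δq = 71.7105 − 12.1212 = 59.5893; wedge = 86.7879 − 41.5 = 45.2879.
Deadweight loss = ½ × 59.5893 × 45.2879 = $1349.34 thousand.

$1349.34 thousand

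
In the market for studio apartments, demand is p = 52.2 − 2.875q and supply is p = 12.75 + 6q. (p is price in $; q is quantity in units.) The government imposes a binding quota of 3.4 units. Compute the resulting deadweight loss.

Competitive equilibrium: 52.2 − 2.875q = 12.75 + 6q → q* = 4.4451, p* = 39.4204.
At q = 3.4: demand price = 52.2 − 2.875·3.4 = 42.425; supply price = 12.75 + 6·3.4 = 33.15.
Δq = 4.4451 − 3.4 = 1.0451; wedge = 42.425 − 33.15 = 9.275.
Deadweight loss = ½ × 1.0451 × 9.275 = $4.85.

$4.85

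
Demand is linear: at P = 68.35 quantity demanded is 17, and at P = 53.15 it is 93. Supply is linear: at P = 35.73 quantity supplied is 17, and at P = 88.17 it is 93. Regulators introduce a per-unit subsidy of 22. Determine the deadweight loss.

271.91

Demand slope = (53.15 − 68.35)/(93 − 17) = −0.2, so P = 71.75 − 0.2Q.
Supply slope = (88.17 − 35.73)/(93 − 17) = 0.69, so P = 24 + 0.69Q.
Competitive equilibrium: 71.75 − 0.2Q = 24 + 0.69Q → Q* = 53.6517, P* = 61.0197.
The subsidy lowers effective supply by 22: P = 2 + 0.69Q.
New quantity: 71.75 − 0.2Q = 2 + 0.69Q → Q' = 78.3708.
Overproduction ΔQ = 78.3708 − 53.6517 = 24.7191; wedge = subsidy = 22.
The triangle = ½ × 24.7191 × 22 = 271.91.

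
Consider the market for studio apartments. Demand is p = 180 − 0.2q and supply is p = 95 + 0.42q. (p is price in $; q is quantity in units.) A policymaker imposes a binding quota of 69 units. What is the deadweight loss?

$1437.52

Competitive equilibrium: 180 − 0.2q = 95 + 0.42q → q* = 137.0968, p* = 152.5806.
At q = 69: demand price = 180 − 0.2·69 = 166.2; supply price = 95 + 0.42·69 = 123.98.
Δq = 137.0968 − 69 = 68.0968; wedge = 166.2 − 123.98 = 42.22.
DWL = ½ × 68.0968 × 42.22 = $1437.52.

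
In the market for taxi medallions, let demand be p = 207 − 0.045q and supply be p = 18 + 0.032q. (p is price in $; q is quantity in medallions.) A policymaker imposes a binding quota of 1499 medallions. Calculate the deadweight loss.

Competitive equilibrium: 207 − 0.045q = 18 + 0.032q → q* = 2454.54545, p* = 96.54545.
At q = 1499: demand price = 207 − 0.045·1499 = 139.545; supply price = 18 + 0.032·1499 = 65.968.
Δq = 2454.54545 − 1499 = 955.54545; wedge = 139.545 − 65.968 = 73.577.
Deadweight loss = ½ × 955.54545 × 73.577 = $35153.08.

$35153.08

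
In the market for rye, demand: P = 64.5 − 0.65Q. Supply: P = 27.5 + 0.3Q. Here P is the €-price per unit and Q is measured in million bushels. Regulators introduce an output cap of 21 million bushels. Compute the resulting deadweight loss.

Competitive equilibrium: 64.5 − 0.65Q = 27.5 + 0.3Q → Q* = 38.9474, P* = 39.1842.
At Q = 21: demand price = 64.5 − 0.65·21 = 50.85; supply price = 27.5 + 0.3·21 = 33.8.
ΔQ = 38.9474 − 21 = 17.9474; wedge = 50.85 − 33.8 = 17.05.
Deadweight loss = ½ × 17.9474 × 17.05 = €153 million.

€153 million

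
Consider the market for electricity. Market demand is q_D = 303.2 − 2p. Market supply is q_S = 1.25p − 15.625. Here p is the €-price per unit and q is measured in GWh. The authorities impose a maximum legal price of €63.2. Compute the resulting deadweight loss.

In inverse form: demand p = 151.6 − 0.5q, supply p = 12.5 + 0.8q.
Competitive equilibrium: 151.6 − 0.5q = 12.5 + 0.8q → q* = 107, p* = 98.1.
At the ceiling p = 63.2, quantity supplied = (63.2 − 12.5)/0.8 = 63.375.
Willingness to pay at q' = 63.375: 151.6 − 0.5·63.375 = 119.9125.
Δq = 107 − 63.375 = 43.625; wedge = 119.9125 − 63.2 = 56.7125.
Deadweight loss = ½ × 43.625 × 56.7125 = €1237.04.

€1237.04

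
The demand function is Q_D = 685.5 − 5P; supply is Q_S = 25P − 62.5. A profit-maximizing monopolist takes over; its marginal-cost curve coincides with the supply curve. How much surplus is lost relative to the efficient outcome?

In inverse form: demand P = 137.1 − 0.2Q, supply P = 2.5 + 0.04Q.
Competitive equilibrium: 137.1 − 0.2Q = 2.5 + 0.04Q → Q* = 560.8333, P* = 24.9333.
Marginal revenue: MR = 137.1 − 0.4Q. Set MR = MC: 137.1 − 0.4Q = 2.5 + 0.04Q → Q_m = 305.9091.
Price P_m = 137.1 − 0.2·305.9091 = 75.9182; MC(Q_m) = 2.5 + 0.04·305.9091 = 14.7364.
Competitive Q* = 560.8333, so ΔQ = 254.9242; wedge = 75.9182 − 14.7364 = 61.1818.
The triangle = ½ × 254.9242 × 61.1818 = 7798.36.

7798.36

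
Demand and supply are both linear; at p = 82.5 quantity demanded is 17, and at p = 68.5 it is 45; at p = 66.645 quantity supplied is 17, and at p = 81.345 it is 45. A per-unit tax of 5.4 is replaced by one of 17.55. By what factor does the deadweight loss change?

10.5625

Demand slope = (68.5 − 82.5)/(45 − 17) = −0.5, so p = 91 − 0.5q.
Supply slope = (81.345 − 66.645)/(45 − 17) = 0.525, so p = 57.72 + 0.525q.
Competitive equilibrium: 91 − 0.5q = 57.72 + 0.525q → q* = 32.4683, p* = 74.7659.
For a per-unit tax t: Δq = t/1.025, so DWL = ½·t·(t/1.025) = t²/2.05.
At t = 5.4: DWL = 14.224. At t = 17.55: DWL = 150.245.
Ratio = (17.55/5.4)² = 10.5625.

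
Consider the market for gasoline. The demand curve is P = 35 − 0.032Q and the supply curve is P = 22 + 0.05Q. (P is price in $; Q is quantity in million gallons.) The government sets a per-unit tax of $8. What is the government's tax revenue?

$487.80 million

Competitive equilibrium: 35 − 0.032Q = 22 + 0.05Q → Q* = 158.5366, P* = 29.9268.
With the tax, the buyer price exceeds the seller price by 8: (35 − 0.032Q) − (22 + 0.05Q) = 8 → Q' = 60.9756.
Tax revenue = 8 × 60.9756 = $487.80 million.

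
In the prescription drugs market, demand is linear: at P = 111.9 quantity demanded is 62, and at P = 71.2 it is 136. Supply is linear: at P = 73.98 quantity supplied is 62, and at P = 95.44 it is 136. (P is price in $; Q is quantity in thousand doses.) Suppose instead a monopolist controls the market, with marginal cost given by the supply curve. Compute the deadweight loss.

Demand slope = (71.2 − 111.9)/(136 − 62) = −0.55, so P = 146 − 0.55Q.
Supply slope = (95.44 − 73.98)/(136 − 62) = 0.29, so P = 56 + 0.29Q.
Competitive equilibrium: 146 − 0.55Q = 56 + 0.29Q → Q* = 107.1429, P* = 87.0714.
Marginal revenue: MR = 146 − 1.1Q. Set MR = MC: 146 − 1.1Q = 56 + 0.29Q → Q_m = 64.7482.
Price P_m = 146 − 0.55·64.7482 = 110.3885; MC(Q_m) = 56 + 0.29·64.7482 = 74.777.
Competitive Q* = 107.1429, so ΔQ = 42.3947; wedge = 110.3885 − 74.777 = 35.6115.
The triangle = ½ × 42.3947 × 35.6115 = $754.87 thousand.

$754.87 thousand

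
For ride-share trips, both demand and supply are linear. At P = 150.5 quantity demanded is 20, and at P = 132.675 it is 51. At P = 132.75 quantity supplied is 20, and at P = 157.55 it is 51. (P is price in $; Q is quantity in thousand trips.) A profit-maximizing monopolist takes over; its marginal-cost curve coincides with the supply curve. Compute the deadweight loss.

Demand slope = (132.675 − 150.5)/(51 − 20) = −0.575, so P = 162 − 0.575Q.
Supply slope = (157.55 − 132.75)/(51 − 20) = 0.8, so P = 116.75 + 0.8Q.
Competitive equilibrium: 162 − 0.575Q = 116.75 + 0.8Q → Q* = 32.9091, P* = 143.0773.
Marginal revenue: MR = 162 − 1.15Q. Set MR = MC: 162 − 1.15Q = 116.75 + 0.8Q → Q_m = 23.2051.
Price P_m = 162 − 0.575·23.2051 = 148.6571; MC(Q_m) = 116.75 + 0.8·23.2051 = 135.3141.
Competitive Q* = 32.9091, so ΔQ = 9.704; wedge = 148.6571 − 135.3141 = 13.343.
Deadweight loss = ½ × 9.704 × 13.343 = $64.74 thousand.

$64.74 thousand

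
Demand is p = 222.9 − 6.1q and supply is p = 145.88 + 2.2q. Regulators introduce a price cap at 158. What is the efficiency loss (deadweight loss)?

Competitive equilibrium: 222.9 − 6.1q = 145.88 + 2.2q → q* = 9.2795, p* = 166.2949.
At the ceiling p = 158, quantity supplied = (158 − 145.88)/2.2 = 5.5091.
Willingness to pay at q' = 5.5091: 222.9 − 6.1·5.5091 = 189.2945.
Δq = 9.2795 − 5.5091 = 3.7704; wedge = 189.2945 − 158 = 31.2945.
Deadweight loss = ½ × 3.7704 × 31.2945 = 59.

59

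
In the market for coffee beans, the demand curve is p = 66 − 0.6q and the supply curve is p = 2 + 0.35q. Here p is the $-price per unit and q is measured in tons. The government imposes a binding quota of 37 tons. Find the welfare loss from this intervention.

$438.06

Competitive equilibrium: 66 − 0.6q = 2 + 0.35q → q* = 67.3684, p* = 25.5789.
At q = 37: demand price = 66 − 0.6·37 = 43.8; supply price = 2 + 0.35·37 = 14.95.
Δq = 67.3684 − 37 = 30.3684; wedge = 43.8 − 14.95 = 28.85.
DWL = ½ × 30.3684 × 28.85 = $438.06.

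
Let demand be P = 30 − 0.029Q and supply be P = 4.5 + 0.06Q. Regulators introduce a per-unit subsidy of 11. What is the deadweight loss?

679.78

Competitive equilibrium: 30 − 0.029Q = 4.5 + 0.06Q → Q* = 286.5169, P* = 21.691.
The subsidy lowers effective supply by 11: P = 0.06Q − 6.5.
New quantity: 30 − 0.029Q = 0.06Q − 6.5 → Q' = 410.1124.
Overproduction ΔQ = 410.1124 − 286.5169 = 123.5955; wedge = subsidy = 11.
Deadweight loss = ½ × 123.5955 × 11 = 679.78.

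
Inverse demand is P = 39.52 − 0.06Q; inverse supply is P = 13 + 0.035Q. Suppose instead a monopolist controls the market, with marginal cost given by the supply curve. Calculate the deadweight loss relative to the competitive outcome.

554.67

Competitive equilibrium: 39.52 − 0.06Q = 13 + 0.035Q → Q* = 279.1579, P* = 22.7705.
Marginal revenue: MR = 39.52 − 0.12Q. Set MR = MC: 39.52 − 0.12Q = 13 + 0.035Q → Q_m = 171.0968.
Price P_m = 39.52 − 0.06·171.0968 = 29.2542; MC(Q_m) = 13 + 0.035·171.0968 = 18.9884.
Competitive Q* = 279.1579, so ΔQ = 108.0611; wedge = 29.2542 − 18.9884 = 10.2658.
Welfare loss = ½ × 108.0611 × 10.2658 = 554.67.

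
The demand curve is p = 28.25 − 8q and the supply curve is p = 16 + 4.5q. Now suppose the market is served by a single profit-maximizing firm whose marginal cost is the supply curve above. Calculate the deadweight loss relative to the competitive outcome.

0.91

Competitive equilibrium: 28.25 − 8q = 16 + 4.5q → q* = 0.98, p* = 20.41.
Marginal revenue: MR = 28.25 − 16q. Set MR = MC: 28.25 − 16q = 16 + 4.5q → q_m = 0.5976.
Price p_m = 28.25 − 8·0.5976 = 23.4692; MC(q_m) = 16 + 4.5·0.5976 = 18.6892.
Competitive q* = 0.98, so Δq = 0.3824; wedge = 23.4692 − 18.6892 = 4.78.
Deadweight loss = ½ × 0.3824 × 4.78 = 0.91.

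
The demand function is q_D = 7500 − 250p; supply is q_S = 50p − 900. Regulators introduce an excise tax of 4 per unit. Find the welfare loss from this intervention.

333.33

In inverse form: demand p = 30 − 0.004q, supply p = 18 + 0.02q.
Competitive equilibrium: 30 − 0.004q = 18 + 0.02q → q* = 500, p* = 28.
With the tax, the buyer price exceeds the seller price by 4: (30 − 0.004q) − (18 + 0.02q) = 4 → q' = 333.3333.
Δq = 500 − 333.3333 = 166.6667; the wedge equals the tax, 4.
Welfare loss = ½ × 166.6667 × 4 = 333.33.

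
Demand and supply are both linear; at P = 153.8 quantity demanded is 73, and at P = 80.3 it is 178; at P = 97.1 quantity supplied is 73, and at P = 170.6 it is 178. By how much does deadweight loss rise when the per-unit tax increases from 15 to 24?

125.36

Demand slope = (80.3 − 153.8)/(178 − 73) = −0.7, so P = 204.9 − 0.7Q.
Supply slope = (170.6 − 97.1)/(178 − 73) = 0.7, so P = 46 + 0.7Q.
Competitive equilibrium: 204.9 − 0.7Q = 46 + 0.7Q → Q* = 113.5, P* = 125.45.
For a per-unit tax t: ΔQ = t/1.4, so DWL = ½·t·(t/1.4) = t²/2.8.
At t = 15: DWL = 80.357. At t = 24: DWL = 205.714.
Increase = 205.714 − 80.357 = 125.36.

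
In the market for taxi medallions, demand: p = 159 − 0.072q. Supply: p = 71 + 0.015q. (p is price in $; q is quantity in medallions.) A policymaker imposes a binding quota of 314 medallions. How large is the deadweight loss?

$21162.67

Competitive equilibrium: 159 − 0.072q = 71 + 0.015q → q* = 1011.4943, p* = 86.1724.
At q = 314: demand price = 159 − 0.072·314 = 136.392; supply price = 71 + 0.015·314 = 75.71.
Δq = 1011.4943 − 314 = 697.4943; wedge = 136.392 − 75.71 = 60.682.
The triangle = ½ × 697.4943 × 60.682 = $21162.67.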